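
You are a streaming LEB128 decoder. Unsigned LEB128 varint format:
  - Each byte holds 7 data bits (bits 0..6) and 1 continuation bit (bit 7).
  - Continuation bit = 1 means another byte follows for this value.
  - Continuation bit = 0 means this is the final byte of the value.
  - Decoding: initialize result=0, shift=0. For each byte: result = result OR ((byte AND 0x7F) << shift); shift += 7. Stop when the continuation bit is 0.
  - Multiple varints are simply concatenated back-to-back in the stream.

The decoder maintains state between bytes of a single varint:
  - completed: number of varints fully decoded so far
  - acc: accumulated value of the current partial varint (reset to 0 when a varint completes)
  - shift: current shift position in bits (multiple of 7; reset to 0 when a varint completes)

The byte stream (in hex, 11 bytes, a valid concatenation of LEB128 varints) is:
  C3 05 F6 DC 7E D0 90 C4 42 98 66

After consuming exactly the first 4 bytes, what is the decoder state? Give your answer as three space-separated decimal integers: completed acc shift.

byte[0]=0xC3 cont=1 payload=0x43: acc |= 67<<0 -> completed=0 acc=67 shift=7
byte[1]=0x05 cont=0 payload=0x05: varint #1 complete (value=707); reset -> completed=1 acc=0 shift=0
byte[2]=0xF6 cont=1 payload=0x76: acc |= 118<<0 -> completed=1 acc=118 shift=7
byte[3]=0xDC cont=1 payload=0x5C: acc |= 92<<7 -> completed=1 acc=11894 shift=14

Answer: 1 11894 14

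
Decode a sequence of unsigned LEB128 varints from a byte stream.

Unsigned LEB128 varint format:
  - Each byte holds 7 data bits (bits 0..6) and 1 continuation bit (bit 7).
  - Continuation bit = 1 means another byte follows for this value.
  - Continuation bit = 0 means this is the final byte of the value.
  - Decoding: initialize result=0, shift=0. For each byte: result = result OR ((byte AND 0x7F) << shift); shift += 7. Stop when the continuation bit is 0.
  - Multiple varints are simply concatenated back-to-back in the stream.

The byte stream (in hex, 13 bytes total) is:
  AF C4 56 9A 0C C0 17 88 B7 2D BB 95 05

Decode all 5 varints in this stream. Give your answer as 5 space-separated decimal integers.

Answer: 1417775 1562 3008 744328 84667

Derivation:
  byte[0]=0xAF cont=1 payload=0x2F=47: acc |= 47<<0 -> acc=47 shift=7
  byte[1]=0xC4 cont=1 payload=0x44=68: acc |= 68<<7 -> acc=8751 shift=14
  byte[2]=0x56 cont=0 payload=0x56=86: acc |= 86<<14 -> acc=1417775 shift=21 [end]
Varint 1: bytes[0:3] = AF C4 56 -> value 1417775 (3 byte(s))
  byte[3]=0x9A cont=1 payload=0x1A=26: acc |= 26<<0 -> acc=26 shift=7
  byte[4]=0x0C cont=0 payload=0x0C=12: acc |= 12<<7 -> acc=1562 shift=14 [end]
Varint 2: bytes[3:5] = 9A 0C -> value 1562 (2 byte(s))
  byte[5]=0xC0 cont=1 payload=0x40=64: acc |= 64<<0 -> acc=64 shift=7
  byte[6]=0x17 cont=0 payload=0x17=23: acc |= 23<<7 -> acc=3008 shift=14 [end]
Varint 3: bytes[5:7] = C0 17 -> value 3008 (2 byte(s))
  byte[7]=0x88 cont=1 payload=0x08=8: acc |= 8<<0 -> acc=8 shift=7
  byte[8]=0xB7 cont=1 payload=0x37=55: acc |= 55<<7 -> acc=7048 shift=14
  byte[9]=0x2D cont=0 payload=0x2D=45: acc |= 45<<14 -> acc=744328 shift=21 [end]
Varint 4: bytes[7:10] = 88 B7 2D -> value 744328 (3 byte(s))
  byte[10]=0xBB cont=1 payload=0x3B=59: acc |= 59<<0 -> acc=59 shift=7
  byte[11]=0x95 cont=1 payload=0x15=21: acc |= 21<<7 -> acc=2747 shift=14
  byte[12]=0x05 cont=0 payload=0x05=5: acc |= 5<<14 -> acc=84667 shift=21 [end]
Varint 5: bytes[10:13] = BB 95 05 -> value 84667 (3 byte(s))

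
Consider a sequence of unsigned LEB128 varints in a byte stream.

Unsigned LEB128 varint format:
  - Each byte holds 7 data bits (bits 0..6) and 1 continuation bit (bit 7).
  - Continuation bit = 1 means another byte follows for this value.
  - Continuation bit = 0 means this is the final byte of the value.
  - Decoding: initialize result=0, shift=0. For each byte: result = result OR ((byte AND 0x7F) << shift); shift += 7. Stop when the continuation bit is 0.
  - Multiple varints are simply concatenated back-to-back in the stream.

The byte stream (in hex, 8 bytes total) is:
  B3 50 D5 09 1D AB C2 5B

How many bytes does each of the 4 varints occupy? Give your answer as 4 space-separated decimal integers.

  byte[0]=0xB3 cont=1 payload=0x33=51: acc |= 51<<0 -> acc=51 shift=7
  byte[1]=0x50 cont=0 payload=0x50=80: acc |= 80<<7 -> acc=10291 shift=14 [end]
Varint 1: bytes[0:2] = B3 50 -> value 10291 (2 byte(s))
  byte[2]=0xD5 cont=1 payload=0x55=85: acc |= 85<<0 -> acc=85 shift=7
  byte[3]=0x09 cont=0 payload=0x09=9: acc |= 9<<7 -> acc=1237 shift=14 [end]
Varint 2: bytes[2:4] = D5 09 -> value 1237 (2 byte(s))
  byte[4]=0x1D cont=0 payload=0x1D=29: acc |= 29<<0 -> acc=29 shift=7 [end]
Varint 3: bytes[4:5] = 1D -> value 29 (1 byte(s))
  byte[5]=0xAB cont=1 payload=0x2B=43: acc |= 43<<0 -> acc=43 shift=7
  byte[6]=0xC2 cont=1 payload=0x42=66: acc |= 66<<7 -> acc=8491 shift=14
  byte[7]=0x5B cont=0 payload=0x5B=91: acc |= 91<<14 -> acc=1499435 shift=21 [end]
Varint 4: bytes[5:8] = AB C2 5B -> value 1499435 (3 byte(s))

Answer: 2 2 1 3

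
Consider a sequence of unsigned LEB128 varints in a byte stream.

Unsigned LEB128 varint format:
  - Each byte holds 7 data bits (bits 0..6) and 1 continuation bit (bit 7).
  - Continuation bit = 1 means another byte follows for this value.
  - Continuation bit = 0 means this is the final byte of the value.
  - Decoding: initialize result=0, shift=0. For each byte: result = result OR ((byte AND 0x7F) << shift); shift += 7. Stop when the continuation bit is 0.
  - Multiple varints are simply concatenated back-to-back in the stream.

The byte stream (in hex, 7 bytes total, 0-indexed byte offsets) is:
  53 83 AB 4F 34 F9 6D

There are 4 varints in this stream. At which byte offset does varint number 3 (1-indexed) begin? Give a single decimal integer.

  byte[0]=0x53 cont=0 payload=0x53=83: acc |= 83<<0 -> acc=83 shift=7 [end]
Varint 1: bytes[0:1] = 53 -> value 83 (1 byte(s))
  byte[1]=0x83 cont=1 payload=0x03=3: acc |= 3<<0 -> acc=3 shift=7
  byte[2]=0xAB cont=1 payload=0x2B=43: acc |= 43<<7 -> acc=5507 shift=14
  byte[3]=0x4F cont=0 payload=0x4F=79: acc |= 79<<14 -> acc=1299843 shift=21 [end]
Varint 2: bytes[1:4] = 83 AB 4F -> value 1299843 (3 byte(s))
  byte[4]=0x34 cont=0 payload=0x34=52: acc |= 52<<0 -> acc=52 shift=7 [end]
Varint 3: bytes[4:5] = 34 -> value 52 (1 byte(s))
  byte[5]=0xF9 cont=1 payload=0x79=121: acc |= 121<<0 -> acc=121 shift=7
  byte[6]=0x6D cont=0 payload=0x6D=109: acc |= 109<<7 -> acc=14073 shift=14 [end]
Varint 4: bytes[5:7] = F9 6D -> value 14073 (2 byte(s))

Answer: 4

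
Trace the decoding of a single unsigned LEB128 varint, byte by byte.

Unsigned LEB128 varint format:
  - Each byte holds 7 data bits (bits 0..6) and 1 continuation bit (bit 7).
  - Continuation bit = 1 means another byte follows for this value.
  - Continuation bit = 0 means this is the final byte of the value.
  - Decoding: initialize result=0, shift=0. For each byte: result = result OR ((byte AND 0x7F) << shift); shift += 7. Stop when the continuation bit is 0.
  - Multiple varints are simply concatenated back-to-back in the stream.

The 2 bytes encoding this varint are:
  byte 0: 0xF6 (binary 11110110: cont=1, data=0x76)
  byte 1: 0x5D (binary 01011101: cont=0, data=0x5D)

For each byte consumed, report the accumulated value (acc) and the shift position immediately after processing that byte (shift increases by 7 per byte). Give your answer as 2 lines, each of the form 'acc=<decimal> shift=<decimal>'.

byte 0=0xF6: payload=0x76=118, contrib = 118<<0 = 118; acc -> 118, shift -> 7
byte 1=0x5D: payload=0x5D=93, contrib = 93<<7 = 11904; acc -> 12022, shift -> 14

Answer: acc=118 shift=7
acc=12022 shift=14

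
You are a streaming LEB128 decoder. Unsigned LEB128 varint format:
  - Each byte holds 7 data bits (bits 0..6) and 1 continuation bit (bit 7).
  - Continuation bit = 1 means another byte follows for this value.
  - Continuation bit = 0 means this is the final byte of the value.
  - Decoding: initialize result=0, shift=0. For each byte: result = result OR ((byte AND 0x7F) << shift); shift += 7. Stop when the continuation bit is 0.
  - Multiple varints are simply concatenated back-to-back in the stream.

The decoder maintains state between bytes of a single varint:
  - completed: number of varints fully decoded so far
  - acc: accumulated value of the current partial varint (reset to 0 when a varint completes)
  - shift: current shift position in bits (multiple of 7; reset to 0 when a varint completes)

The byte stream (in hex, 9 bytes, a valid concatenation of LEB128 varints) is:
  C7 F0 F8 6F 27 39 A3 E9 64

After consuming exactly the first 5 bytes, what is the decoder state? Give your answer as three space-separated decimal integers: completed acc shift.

Answer: 2 0 0

Derivation:
byte[0]=0xC7 cont=1 payload=0x47: acc |= 71<<0 -> completed=0 acc=71 shift=7
byte[1]=0xF0 cont=1 payload=0x70: acc |= 112<<7 -> completed=0 acc=14407 shift=14
byte[2]=0xF8 cont=1 payload=0x78: acc |= 120<<14 -> completed=0 acc=1980487 shift=21
byte[3]=0x6F cont=0 payload=0x6F: varint #1 complete (value=234764359); reset -> completed=1 acc=0 shift=0
byte[4]=0x27 cont=0 payload=0x27: varint #2 complete (value=39); reset -> completed=2 acc=0 shift=0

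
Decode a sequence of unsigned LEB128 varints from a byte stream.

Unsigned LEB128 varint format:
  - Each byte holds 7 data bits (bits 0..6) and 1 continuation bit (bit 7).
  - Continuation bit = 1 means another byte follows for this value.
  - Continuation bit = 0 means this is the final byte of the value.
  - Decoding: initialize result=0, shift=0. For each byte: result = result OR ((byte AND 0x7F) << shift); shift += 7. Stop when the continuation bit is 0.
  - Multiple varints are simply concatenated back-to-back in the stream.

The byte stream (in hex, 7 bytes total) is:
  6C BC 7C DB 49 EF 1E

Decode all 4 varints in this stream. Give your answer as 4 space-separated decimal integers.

  byte[0]=0x6C cont=0 payload=0x6C=108: acc |= 108<<0 -> acc=108 shift=7 [end]
Varint 1: bytes[0:1] = 6C -> value 108 (1 byte(s))
  byte[1]=0xBC cont=1 payload=0x3C=60: acc |= 60<<0 -> acc=60 shift=7
  byte[2]=0x7C cont=0 payload=0x7C=124: acc |= 124<<7 -> acc=15932 shift=14 [end]
Varint 2: bytes[1:3] = BC 7C -> value 15932 (2 byte(s))
  byte[3]=0xDB cont=1 payload=0x5B=91: acc |= 91<<0 -> acc=91 shift=7
  byte[4]=0x49 cont=0 payload=0x49=73: acc |= 73<<7 -> acc=9435 shift=14 [end]
Varint 3: bytes[3:5] = DB 49 -> value 9435 (2 byte(s))
  byte[5]=0xEF cont=1 payload=0x6F=111: acc |= 111<<0 -> acc=111 shift=7
  byte[6]=0x1E cont=0 payload=0x1E=30: acc |= 30<<7 -> acc=3951 shift=14 [end]
Varint 4: bytes[5:7] = EF 1E -> value 3951 (2 byte(s))

Answer: 108 15932 9435 3951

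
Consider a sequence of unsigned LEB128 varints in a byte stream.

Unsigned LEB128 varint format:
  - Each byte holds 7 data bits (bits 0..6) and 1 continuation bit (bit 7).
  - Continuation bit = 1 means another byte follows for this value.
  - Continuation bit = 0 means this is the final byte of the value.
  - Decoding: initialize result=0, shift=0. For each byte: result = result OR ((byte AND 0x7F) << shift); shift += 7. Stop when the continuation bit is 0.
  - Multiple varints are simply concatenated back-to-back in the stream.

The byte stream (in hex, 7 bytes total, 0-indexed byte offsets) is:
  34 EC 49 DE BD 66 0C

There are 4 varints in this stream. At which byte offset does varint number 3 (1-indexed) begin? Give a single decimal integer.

  byte[0]=0x34 cont=0 payload=0x34=52: acc |= 52<<0 -> acc=52 shift=7 [end]
Varint 1: bytes[0:1] = 34 -> value 52 (1 byte(s))
  byte[1]=0xEC cont=1 payload=0x6C=108: acc |= 108<<0 -> acc=108 shift=7
  byte[2]=0x49 cont=0 payload=0x49=73: acc |= 73<<7 -> acc=9452 shift=14 [end]
Varint 2: bytes[1:3] = EC 49 -> value 9452 (2 byte(s))
  byte[3]=0xDE cont=1 payload=0x5E=94: acc |= 94<<0 -> acc=94 shift=7
  byte[4]=0xBD cont=1 payload=0x3D=61: acc |= 61<<7 -> acc=7902 shift=14
  byte[5]=0x66 cont=0 payload=0x66=102: acc |= 102<<14 -> acc=1679070 shift=21 [end]
Varint 3: bytes[3:6] = DE BD 66 -> value 1679070 (3 byte(s))
  byte[6]=0x0C cont=0 payload=0x0C=12: acc |= 12<<0 -> acc=12 shift=7 [end]
Varint 4: bytes[6:7] = 0C -> value 12 (1 byte(s))

Answer: 3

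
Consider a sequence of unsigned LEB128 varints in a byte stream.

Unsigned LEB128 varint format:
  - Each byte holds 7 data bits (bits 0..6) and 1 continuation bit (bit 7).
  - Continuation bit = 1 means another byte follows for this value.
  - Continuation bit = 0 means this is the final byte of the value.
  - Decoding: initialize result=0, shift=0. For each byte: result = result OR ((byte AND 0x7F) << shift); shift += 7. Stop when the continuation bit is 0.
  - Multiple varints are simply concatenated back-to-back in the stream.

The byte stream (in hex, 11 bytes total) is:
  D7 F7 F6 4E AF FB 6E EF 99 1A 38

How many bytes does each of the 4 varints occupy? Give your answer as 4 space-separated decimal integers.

Answer: 4 3 3 1

Derivation:
  byte[0]=0xD7 cont=1 payload=0x57=87: acc |= 87<<0 -> acc=87 shift=7
  byte[1]=0xF7 cont=1 payload=0x77=119: acc |= 119<<7 -> acc=15319 shift=14
  byte[2]=0xF6 cont=1 payload=0x76=118: acc |= 118<<14 -> acc=1948631 shift=21
  byte[3]=0x4E cont=0 payload=0x4E=78: acc |= 78<<21 -> acc=165526487 shift=28 [end]
Varint 1: bytes[0:4] = D7 F7 F6 4E -> value 165526487 (4 byte(s))
  byte[4]=0xAF cont=1 payload=0x2F=47: acc |= 47<<0 -> acc=47 shift=7
  byte[5]=0xFB cont=1 payload=0x7B=123: acc |= 123<<7 -> acc=15791 shift=14
  byte[6]=0x6E cont=0 payload=0x6E=110: acc |= 110<<14 -> acc=1818031 shift=21 [end]
Varint 2: bytes[4:7] = AF FB 6E -> value 1818031 (3 byte(s))
  byte[7]=0xEF cont=1 payload=0x6F=111: acc |= 111<<0 -> acc=111 shift=7
  byte[8]=0x99 cont=1 payload=0x19=25: acc |= 25<<7 -> acc=3311 shift=14
  byte[9]=0x1A cont=0 payload=0x1A=26: acc |= 26<<14 -> acc=429295 shift=21 [end]
Varint 3: bytes[7:10] = EF 99 1A -> value 429295 (3 byte(s))
  byte[10]=0x38 cont=0 payload=0x38=56: acc |= 56<<0 -> acc=56 shift=7 [end]
Varint 4: bytes[10:11] = 38 -> value 56 (1 byte(s))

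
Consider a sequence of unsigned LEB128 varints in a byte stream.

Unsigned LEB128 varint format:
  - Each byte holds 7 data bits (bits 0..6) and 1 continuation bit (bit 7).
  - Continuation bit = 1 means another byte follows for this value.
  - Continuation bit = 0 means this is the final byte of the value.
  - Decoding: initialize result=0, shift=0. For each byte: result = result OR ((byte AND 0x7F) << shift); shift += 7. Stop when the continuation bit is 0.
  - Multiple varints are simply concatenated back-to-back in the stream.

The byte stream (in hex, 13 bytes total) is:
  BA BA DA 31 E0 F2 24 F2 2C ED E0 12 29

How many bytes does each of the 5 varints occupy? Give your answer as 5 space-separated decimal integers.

  byte[0]=0xBA cont=1 payload=0x3A=58: acc |= 58<<0 -> acc=58 shift=7
  byte[1]=0xBA cont=1 payload=0x3A=58: acc |= 58<<7 -> acc=7482 shift=14
  byte[2]=0xDA cont=1 payload=0x5A=90: acc |= 90<<14 -> acc=1482042 shift=21
  byte[3]=0x31 cont=0 payload=0x31=49: acc |= 49<<21 -> acc=104242490 shift=28 [end]
Varint 1: bytes[0:4] = BA BA DA 31 -> value 104242490 (4 byte(s))
  byte[4]=0xE0 cont=1 payload=0x60=96: acc |= 96<<0 -> acc=96 shift=7
  byte[5]=0xF2 cont=1 payload=0x72=114: acc |= 114<<7 -> acc=14688 shift=14
  byte[6]=0x24 cont=0 payload=0x24=36: acc |= 36<<14 -> acc=604512 shift=21 [end]
Varint 2: bytes[4:7] = E0 F2 24 -> value 604512 (3 byte(s))
  byte[7]=0xF2 cont=1 payload=0x72=114: acc |= 114<<0 -> acc=114 shift=7
  byte[8]=0x2C cont=0 payload=0x2C=44: acc |= 44<<7 -> acc=5746 shift=14 [end]
Varint 3: bytes[7:9] = F2 2C -> value 5746 (2 byte(s))
  byte[9]=0xED cont=1 payload=0x6D=109: acc |= 109<<0 -> acc=109 shift=7
  byte[10]=0xE0 cont=1 payload=0x60=96: acc |= 96<<7 -> acc=12397 shift=14
  byte[11]=0x12 cont=0 payload=0x12=18: acc |= 18<<14 -> acc=307309 shift=21 [end]
Varint 4: bytes[9:12] = ED E0 12 -> value 307309 (3 byte(s))
  byte[12]=0x29 cont=0 payload=0x29=41: acc |= 41<<0 -> acc=41 shift=7 [end]
Varint 5: bytes[12:13] = 29 -> value 41 (1 byte(s))

Answer: 4 3 2 3 1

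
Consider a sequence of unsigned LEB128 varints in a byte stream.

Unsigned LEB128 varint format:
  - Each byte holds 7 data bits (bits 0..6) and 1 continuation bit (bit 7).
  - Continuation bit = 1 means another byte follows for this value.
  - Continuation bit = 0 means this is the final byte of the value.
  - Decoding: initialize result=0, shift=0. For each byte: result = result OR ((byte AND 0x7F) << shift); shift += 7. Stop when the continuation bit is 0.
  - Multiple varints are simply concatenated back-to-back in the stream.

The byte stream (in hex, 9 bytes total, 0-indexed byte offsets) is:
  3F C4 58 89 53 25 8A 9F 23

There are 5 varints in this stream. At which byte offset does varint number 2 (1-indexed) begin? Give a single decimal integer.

  byte[0]=0x3F cont=0 payload=0x3F=63: acc |= 63<<0 -> acc=63 shift=7 [end]
Varint 1: bytes[0:1] = 3F -> value 63 (1 byte(s))
  byte[1]=0xC4 cont=1 payload=0x44=68: acc |= 68<<0 -> acc=68 shift=7
  byte[2]=0x58 cont=0 payload=0x58=88: acc |= 88<<7 -> acc=11332 shift=14 [end]
Varint 2: bytes[1:3] = C4 58 -> value 11332 (2 byte(s))
  byte[3]=0x89 cont=1 payload=0x09=9: acc |= 9<<0 -> acc=9 shift=7
  byte[4]=0x53 cont=0 payload=0x53=83: acc |= 83<<7 -> acc=10633 shift=14 [end]
Varint 3: bytes[3:5] = 89 53 -> value 10633 (2 byte(s))
  byte[5]=0x25 cont=0 payload=0x25=37: acc |= 37<<0 -> acc=37 shift=7 [end]
Varint 4: bytes[5:6] = 25 -> value 37 (1 byte(s))
  byte[6]=0x8A cont=1 payload=0x0A=10: acc |= 10<<0 -> acc=10 shift=7
  byte[7]=0x9F cont=1 payload=0x1F=31: acc |= 31<<7 -> acc=3978 shift=14
  byte[8]=0x23 cont=0 payload=0x23=35: acc |= 35<<14 -> acc=577418 shift=21 [end]
Varint 5: bytes[6:9] = 8A 9F 23 -> value 577418 (3 byte(s))

Answer: 1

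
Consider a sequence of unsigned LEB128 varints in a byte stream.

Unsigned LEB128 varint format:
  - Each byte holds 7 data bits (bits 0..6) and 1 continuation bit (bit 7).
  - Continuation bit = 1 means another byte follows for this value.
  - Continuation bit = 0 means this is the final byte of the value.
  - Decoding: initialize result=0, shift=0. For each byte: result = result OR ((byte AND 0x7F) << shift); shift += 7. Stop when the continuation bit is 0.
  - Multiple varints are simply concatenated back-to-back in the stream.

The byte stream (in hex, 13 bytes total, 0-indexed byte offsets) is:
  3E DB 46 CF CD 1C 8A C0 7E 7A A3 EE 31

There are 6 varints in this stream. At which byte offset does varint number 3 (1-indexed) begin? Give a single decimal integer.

Answer: 3

Derivation:
  byte[0]=0x3E cont=0 payload=0x3E=62: acc |= 62<<0 -> acc=62 shift=7 [end]
Varint 1: bytes[0:1] = 3E -> value 62 (1 byte(s))
  byte[1]=0xDB cont=1 payload=0x5B=91: acc |= 91<<0 -> acc=91 shift=7
  byte[2]=0x46 cont=0 payload=0x46=70: acc |= 70<<7 -> acc=9051 shift=14 [end]
Varint 2: bytes[1:3] = DB 46 -> value 9051 (2 byte(s))
  byte[3]=0xCF cont=1 payload=0x4F=79: acc |= 79<<0 -> acc=79 shift=7
  byte[4]=0xCD cont=1 payload=0x4D=77: acc |= 77<<7 -> acc=9935 shift=14
  byte[5]=0x1C cont=0 payload=0x1C=28: acc |= 28<<14 -> acc=468687 shift=21 [end]
Varint 3: bytes[3:6] = CF CD 1C -> value 468687 (3 byte(s))
  byte[6]=0x8A cont=1 payload=0x0A=10: acc |= 10<<0 -> acc=10 shift=7
  byte[7]=0xC0 cont=1 payload=0x40=64: acc |= 64<<7 -> acc=8202 shift=14
  byte[8]=0x7E cont=0 payload=0x7E=126: acc |= 126<<14 -> acc=2072586 shift=21 [end]
Varint 4: bytes[6:9] = 8A C0 7E -> value 2072586 (3 byte(s))
  byte[9]=0x7A cont=0 payload=0x7A=122: acc |= 122<<0 -> acc=122 shift=7 [end]
Varint 5: bytes[9:10] = 7A -> value 122 (1 byte(s))
  byte[10]=0xA3 cont=1 payload=0x23=35: acc |= 35<<0 -> acc=35 shift=7
  byte[11]=0xEE cont=1 payload=0x6E=110: acc |= 110<<7 -> acc=14115 shift=14
  byte[12]=0x31 cont=0 payload=0x31=49: acc |= 49<<14 -> acc=816931 shift=21 [end]
Varint 6: bytes[10:13] = A3 EE 31 -> value 816931 (3 byte(s))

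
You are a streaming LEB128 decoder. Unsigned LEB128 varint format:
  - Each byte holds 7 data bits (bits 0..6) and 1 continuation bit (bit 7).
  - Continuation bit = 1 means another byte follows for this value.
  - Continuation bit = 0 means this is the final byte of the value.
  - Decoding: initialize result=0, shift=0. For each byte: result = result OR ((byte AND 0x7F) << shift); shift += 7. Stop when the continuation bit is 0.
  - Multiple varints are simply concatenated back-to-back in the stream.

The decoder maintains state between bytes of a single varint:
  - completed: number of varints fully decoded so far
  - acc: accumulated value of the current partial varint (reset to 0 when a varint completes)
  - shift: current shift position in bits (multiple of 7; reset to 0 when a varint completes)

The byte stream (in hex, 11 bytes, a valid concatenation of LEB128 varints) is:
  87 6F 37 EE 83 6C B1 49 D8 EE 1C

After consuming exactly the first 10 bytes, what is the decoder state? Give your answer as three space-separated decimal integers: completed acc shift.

byte[0]=0x87 cont=1 payload=0x07: acc |= 7<<0 -> completed=0 acc=7 shift=7
byte[1]=0x6F cont=0 payload=0x6F: varint #1 complete (value=14215); reset -> completed=1 acc=0 shift=0
byte[2]=0x37 cont=0 payload=0x37: varint #2 complete (value=55); reset -> completed=2 acc=0 shift=0
byte[3]=0xEE cont=1 payload=0x6E: acc |= 110<<0 -> completed=2 acc=110 shift=7
byte[4]=0x83 cont=1 payload=0x03: acc |= 3<<7 -> completed=2 acc=494 shift=14
byte[5]=0x6C cont=0 payload=0x6C: varint #3 complete (value=1769966); reset -> completed=3 acc=0 shift=0
byte[6]=0xB1 cont=1 payload=0x31: acc |= 49<<0 -> completed=3 acc=49 shift=7
byte[7]=0x49 cont=0 payload=0x49: varint #4 complete (value=9393); reset -> completed=4 acc=0 shift=0
byte[8]=0xD8 cont=1 payload=0x58: acc |= 88<<0 -> completed=4 acc=88 shift=7
byte[9]=0xEE cont=1 payload=0x6E: acc |= 110<<7 -> completed=4 acc=14168 shift=14

Answer: 4 14168 14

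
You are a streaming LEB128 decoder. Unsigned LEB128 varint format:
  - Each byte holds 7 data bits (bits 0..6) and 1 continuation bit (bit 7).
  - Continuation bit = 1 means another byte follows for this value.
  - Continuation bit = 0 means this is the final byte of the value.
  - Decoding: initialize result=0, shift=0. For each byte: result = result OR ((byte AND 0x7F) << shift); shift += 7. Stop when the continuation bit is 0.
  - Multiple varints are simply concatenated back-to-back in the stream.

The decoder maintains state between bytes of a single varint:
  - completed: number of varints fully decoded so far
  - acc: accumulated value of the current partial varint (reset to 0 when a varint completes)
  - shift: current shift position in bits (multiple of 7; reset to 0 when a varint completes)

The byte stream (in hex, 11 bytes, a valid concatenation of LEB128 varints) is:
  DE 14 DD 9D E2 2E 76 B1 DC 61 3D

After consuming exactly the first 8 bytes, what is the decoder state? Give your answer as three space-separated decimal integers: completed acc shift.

Answer: 3 49 7

Derivation:
byte[0]=0xDE cont=1 payload=0x5E: acc |= 94<<0 -> completed=0 acc=94 shift=7
byte[1]=0x14 cont=0 payload=0x14: varint #1 complete (value=2654); reset -> completed=1 acc=0 shift=0
byte[2]=0xDD cont=1 payload=0x5D: acc |= 93<<0 -> completed=1 acc=93 shift=7
byte[3]=0x9D cont=1 payload=0x1D: acc |= 29<<7 -> completed=1 acc=3805 shift=14
byte[4]=0xE2 cont=1 payload=0x62: acc |= 98<<14 -> completed=1 acc=1609437 shift=21
byte[5]=0x2E cont=0 payload=0x2E: varint #2 complete (value=98078429); reset -> completed=2 acc=0 shift=0
byte[6]=0x76 cont=0 payload=0x76: varint #3 complete (value=118); reset -> completed=3 acc=0 shift=0
byte[7]=0xB1 cont=1 payload=0x31: acc |= 49<<0 -> completed=3 acc=49 shift=7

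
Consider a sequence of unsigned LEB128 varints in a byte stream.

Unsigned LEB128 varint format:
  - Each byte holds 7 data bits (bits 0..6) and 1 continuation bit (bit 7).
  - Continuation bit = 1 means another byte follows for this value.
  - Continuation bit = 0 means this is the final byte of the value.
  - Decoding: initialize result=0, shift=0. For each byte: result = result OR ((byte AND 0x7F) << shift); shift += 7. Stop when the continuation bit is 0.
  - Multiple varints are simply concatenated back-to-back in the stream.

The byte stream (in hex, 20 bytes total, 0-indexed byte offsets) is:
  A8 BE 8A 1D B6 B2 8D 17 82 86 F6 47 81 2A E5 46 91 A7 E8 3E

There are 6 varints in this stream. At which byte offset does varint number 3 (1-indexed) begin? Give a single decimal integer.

Answer: 8

Derivation:
  byte[0]=0xA8 cont=1 payload=0x28=40: acc |= 40<<0 -> acc=40 shift=7
  byte[1]=0xBE cont=1 payload=0x3E=62: acc |= 62<<7 -> acc=7976 shift=14
  byte[2]=0x8A cont=1 payload=0x0A=10: acc |= 10<<14 -> acc=171816 shift=21
  byte[3]=0x1D cont=0 payload=0x1D=29: acc |= 29<<21 -> acc=60989224 shift=28 [end]
Varint 1: bytes[0:4] = A8 BE 8A 1D -> value 60989224 (4 byte(s))
  byte[4]=0xB6 cont=1 payload=0x36=54: acc |= 54<<0 -> acc=54 shift=7
  byte[5]=0xB2 cont=1 payload=0x32=50: acc |= 50<<7 -> acc=6454 shift=14
  byte[6]=0x8D cont=1 payload=0x0D=13: acc |= 13<<14 -> acc=219446 shift=21
  byte[7]=0x17 cont=0 payload=0x17=23: acc |= 23<<21 -> acc=48453942 shift=28 [end]
Varint 2: bytes[4:8] = B6 B2 8D 17 -> value 48453942 (4 byte(s))
  byte[8]=0x82 cont=1 payload=0x02=2: acc |= 2<<0 -> acc=2 shift=7
  byte[9]=0x86 cont=1 payload=0x06=6: acc |= 6<<7 -> acc=770 shift=14
  byte[10]=0xF6 cont=1 payload=0x76=118: acc |= 118<<14 -> acc=1934082 shift=21
  byte[11]=0x47 cont=0 payload=0x47=71: acc |= 71<<21 -> acc=150831874 shift=28 [end]
Varint 3: bytes[8:12] = 82 86 F6 47 -> value 150831874 (4 byte(s))
  byte[12]=0x81 cont=1 payload=0x01=1: acc |= 1<<0 -> acc=1 shift=7
  byte[13]=0x2A cont=0 payload=0x2A=42: acc |= 42<<7 -> acc=5377 shift=14 [end]
Varint 4: bytes[12:14] = 81 2A -> value 5377 (2 byte(s))
  byte[14]=0xE5 cont=1 payload=0x65=101: acc |= 101<<0 -> acc=101 shift=7
  byte[15]=0x46 cont=0 payload=0x46=70: acc |= 70<<7 -> acc=9061 shift=14 [end]
Varint 5: bytes[14:16] = E5 46 -> value 9061 (2 byte(s))
  byte[16]=0x91 cont=1 payload=0x11=17: acc |= 17<<0 -> acc=17 shift=7
  byte[17]=0xA7 cont=1 payload=0x27=39: acc |= 39<<7 -> acc=5009 shift=14
  byte[18]=0xE8 cont=1 payload=0x68=104: acc |= 104<<14 -> acc=1708945 shift=21
  byte[19]=0x3E cont=0 payload=0x3E=62: acc |= 62<<21 -> acc=131732369 shift=28 [end]
Varint 6: bytes[16:20] = 91 A7 E8 3E -> value 131732369 (4 byte(s))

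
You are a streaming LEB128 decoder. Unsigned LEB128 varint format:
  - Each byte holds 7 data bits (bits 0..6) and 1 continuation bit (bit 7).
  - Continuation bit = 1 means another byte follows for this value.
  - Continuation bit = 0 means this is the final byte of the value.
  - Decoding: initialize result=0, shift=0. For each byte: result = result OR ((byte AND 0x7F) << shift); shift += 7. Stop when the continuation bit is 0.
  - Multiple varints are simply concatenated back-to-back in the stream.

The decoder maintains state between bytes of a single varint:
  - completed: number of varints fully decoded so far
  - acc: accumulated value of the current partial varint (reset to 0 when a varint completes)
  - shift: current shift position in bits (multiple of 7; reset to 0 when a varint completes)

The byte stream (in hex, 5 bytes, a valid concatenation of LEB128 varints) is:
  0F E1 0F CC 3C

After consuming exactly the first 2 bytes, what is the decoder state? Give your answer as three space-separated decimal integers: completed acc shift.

byte[0]=0x0F cont=0 payload=0x0F: varint #1 complete (value=15); reset -> completed=1 acc=0 shift=0
byte[1]=0xE1 cont=1 payload=0x61: acc |= 97<<0 -> completed=1 acc=97 shift=7

Answer: 1 97 7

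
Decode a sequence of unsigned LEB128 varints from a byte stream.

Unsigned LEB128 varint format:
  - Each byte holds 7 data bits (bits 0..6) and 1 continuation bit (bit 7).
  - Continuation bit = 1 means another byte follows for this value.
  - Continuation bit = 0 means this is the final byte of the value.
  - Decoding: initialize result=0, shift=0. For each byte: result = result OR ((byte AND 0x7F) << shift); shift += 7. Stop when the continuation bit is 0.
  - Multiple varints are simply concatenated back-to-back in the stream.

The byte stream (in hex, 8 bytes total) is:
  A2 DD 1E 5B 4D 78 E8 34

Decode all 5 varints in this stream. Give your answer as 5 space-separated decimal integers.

  byte[0]=0xA2 cont=1 payload=0x22=34: acc |= 34<<0 -> acc=34 shift=7
  byte[1]=0xDD cont=1 payload=0x5D=93: acc |= 93<<7 -> acc=11938 shift=14
  byte[2]=0x1E cont=0 payload=0x1E=30: acc |= 30<<14 -> acc=503458 shift=21 [end]
Varint 1: bytes[0:3] = A2 DD 1E -> value 503458 (3 byte(s))
  byte[3]=0x5B cont=0 payload=0x5B=91: acc |= 91<<0 -> acc=91 shift=7 [end]
Varint 2: bytes[3:4] = 5B -> value 91 (1 byte(s))
  byte[4]=0x4D cont=0 payload=0x4D=77: acc |= 77<<0 -> acc=77 shift=7 [end]
Varint 3: bytes[4:5] = 4D -> value 77 (1 byte(s))
  byte[5]=0x78 cont=0 payload=0x78=120: acc |= 120<<0 -> acc=120 shift=7 [end]
Varint 4: bytes[5:6] = 78 -> value 120 (1 byte(s))
  byte[6]=0xE8 cont=1 payload=0x68=104: acc |= 104<<0 -> acc=104 shift=7
  byte[7]=0x34 cont=0 payload=0x34=52: acc |= 52<<7 -> acc=6760 shift=14 [end]
Varint 5: bytes[6:8] = E8 34 -> value 6760 (2 byte(s))

Answer: 503458 91 77 120 6760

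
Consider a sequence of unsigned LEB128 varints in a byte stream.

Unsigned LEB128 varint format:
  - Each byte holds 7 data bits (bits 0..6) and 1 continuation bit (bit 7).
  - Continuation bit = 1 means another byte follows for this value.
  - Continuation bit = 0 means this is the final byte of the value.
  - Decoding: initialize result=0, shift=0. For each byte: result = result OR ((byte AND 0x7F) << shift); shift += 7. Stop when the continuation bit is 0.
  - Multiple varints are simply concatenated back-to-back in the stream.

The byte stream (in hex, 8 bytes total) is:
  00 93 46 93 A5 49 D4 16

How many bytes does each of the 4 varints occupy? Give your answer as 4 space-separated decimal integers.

Answer: 1 2 3 2

Derivation:
  byte[0]=0x00 cont=0 payload=0x00=0: acc |= 0<<0 -> acc=0 shift=7 [end]
Varint 1: bytes[0:1] = 00 -> value 0 (1 byte(s))
  byte[1]=0x93 cont=1 payload=0x13=19: acc |= 19<<0 -> acc=19 shift=7
  byte[2]=0x46 cont=0 payload=0x46=70: acc |= 70<<7 -> acc=8979 shift=14 [end]
Varint 2: bytes[1:3] = 93 46 -> value 8979 (2 byte(s))
  byte[3]=0x93 cont=1 payload=0x13=19: acc |= 19<<0 -> acc=19 shift=7
  byte[4]=0xA5 cont=1 payload=0x25=37: acc |= 37<<7 -> acc=4755 shift=14
  byte[5]=0x49 cont=0 payload=0x49=73: acc |= 73<<14 -> acc=1200787 shift=21 [end]
Varint 3: bytes[3:6] = 93 A5 49 -> value 1200787 (3 byte(s))
  byte[6]=0xD4 cont=1 payload=0x54=84: acc |= 84<<0 -> acc=84 shift=7
  byte[7]=0x16 cont=0 payload=0x16=22: acc |= 22<<7 -> acc=2900 shift=14 [end]
Varint 4: bytes[6:8] = D4 16 -> value 2900 (2 byte(s))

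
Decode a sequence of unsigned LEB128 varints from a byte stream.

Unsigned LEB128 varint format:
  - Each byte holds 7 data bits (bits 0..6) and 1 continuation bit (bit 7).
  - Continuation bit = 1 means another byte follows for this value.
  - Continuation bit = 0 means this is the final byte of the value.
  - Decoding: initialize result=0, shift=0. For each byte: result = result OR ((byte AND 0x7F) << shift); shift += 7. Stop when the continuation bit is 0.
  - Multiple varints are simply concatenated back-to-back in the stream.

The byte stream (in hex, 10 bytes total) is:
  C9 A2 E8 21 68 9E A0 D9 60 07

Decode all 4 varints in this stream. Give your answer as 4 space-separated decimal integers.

Answer: 70914377 104 202788894 7

Derivation:
  byte[0]=0xC9 cont=1 payload=0x49=73: acc |= 73<<0 -> acc=73 shift=7
  byte[1]=0xA2 cont=1 payload=0x22=34: acc |= 34<<7 -> acc=4425 shift=14
  byte[2]=0xE8 cont=1 payload=0x68=104: acc |= 104<<14 -> acc=1708361 shift=21
  byte[3]=0x21 cont=0 payload=0x21=33: acc |= 33<<21 -> acc=70914377 shift=28 [end]
Varint 1: bytes[0:4] = C9 A2 E8 21 -> value 70914377 (4 byte(s))
  byte[4]=0x68 cont=0 payload=0x68=104: acc |= 104<<0 -> acc=104 shift=7 [end]
Varint 2: bytes[4:5] = 68 -> value 104 (1 byte(s))
  byte[5]=0x9E cont=1 payload=0x1E=30: acc |= 30<<0 -> acc=30 shift=7
  byte[6]=0xA0 cont=1 payload=0x20=32: acc |= 32<<7 -> acc=4126 shift=14
  byte[7]=0xD9 cont=1 payload=0x59=89: acc |= 89<<14 -> acc=1462302 shift=21
  byte[8]=0x60 cont=0 payload=0x60=96: acc |= 96<<21 -> acc=202788894 shift=28 [end]
Varint 3: bytes[5:9] = 9E A0 D9 60 -> value 202788894 (4 byte(s))
  byte[9]=0x07 cont=0 payload=0x07=7: acc |= 7<<0 -> acc=7 shift=7 [end]
Varint 4: bytes[9:10] = 07 -> value 7 (1 byte(s))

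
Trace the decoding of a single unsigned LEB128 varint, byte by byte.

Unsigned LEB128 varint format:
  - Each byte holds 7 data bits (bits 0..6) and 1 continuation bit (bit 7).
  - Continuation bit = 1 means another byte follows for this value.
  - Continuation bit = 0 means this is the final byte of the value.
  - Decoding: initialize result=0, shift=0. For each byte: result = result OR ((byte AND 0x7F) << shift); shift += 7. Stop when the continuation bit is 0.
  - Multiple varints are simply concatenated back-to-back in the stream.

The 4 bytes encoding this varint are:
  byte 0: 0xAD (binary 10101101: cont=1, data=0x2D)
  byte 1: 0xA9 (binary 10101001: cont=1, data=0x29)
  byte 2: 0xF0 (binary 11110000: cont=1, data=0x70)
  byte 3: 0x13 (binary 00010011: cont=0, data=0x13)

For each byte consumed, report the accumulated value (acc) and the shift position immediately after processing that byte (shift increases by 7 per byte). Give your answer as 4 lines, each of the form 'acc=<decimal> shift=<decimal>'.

Answer: acc=45 shift=7
acc=5293 shift=14
acc=1840301 shift=21
acc=41686189 shift=28

Derivation:
byte 0=0xAD: payload=0x2D=45, contrib = 45<<0 = 45; acc -> 45, shift -> 7
byte 1=0xA9: payload=0x29=41, contrib = 41<<7 = 5248; acc -> 5293, shift -> 14
byte 2=0xF0: payload=0x70=112, contrib = 112<<14 = 1835008; acc -> 1840301, shift -> 21
byte 3=0x13: payload=0x13=19, contrib = 19<<21 = 39845888; acc -> 41686189, shift -> 28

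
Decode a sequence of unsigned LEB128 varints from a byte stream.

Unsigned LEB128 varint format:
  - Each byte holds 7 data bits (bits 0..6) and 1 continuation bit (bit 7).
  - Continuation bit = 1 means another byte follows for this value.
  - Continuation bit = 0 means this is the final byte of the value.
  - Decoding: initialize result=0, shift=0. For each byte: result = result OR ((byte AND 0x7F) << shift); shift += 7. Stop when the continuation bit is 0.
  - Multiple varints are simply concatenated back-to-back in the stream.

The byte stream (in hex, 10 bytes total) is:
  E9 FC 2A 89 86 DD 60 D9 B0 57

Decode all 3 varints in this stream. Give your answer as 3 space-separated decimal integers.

Answer: 704105 202851081 1431641

Derivation:
  byte[0]=0xE9 cont=1 payload=0x69=105: acc |= 105<<0 -> acc=105 shift=7
  byte[1]=0xFC cont=1 payload=0x7C=124: acc |= 124<<7 -> acc=15977 shift=14
  byte[2]=0x2A cont=0 payload=0x2A=42: acc |= 42<<14 -> acc=704105 shift=21 [end]
Varint 1: bytes[0:3] = E9 FC 2A -> value 704105 (3 byte(s))
  byte[3]=0x89 cont=1 payload=0x09=9: acc |= 9<<0 -> acc=9 shift=7
  byte[4]=0x86 cont=1 payload=0x06=6: acc |= 6<<7 -> acc=777 shift=14
  byte[5]=0xDD cont=1 payload=0x5D=93: acc |= 93<<14 -> acc=1524489 shift=21
  byte[6]=0x60 cont=0 payload=0x60=96: acc |= 96<<21 -> acc=202851081 shift=28 [end]
Varint 2: bytes[3:7] = 89 86 DD 60 -> value 202851081 (4 byte(s))
  byte[7]=0xD9 cont=1 payload=0x59=89: acc |= 89<<0 -> acc=89 shift=7
  byte[8]=0xB0 cont=1 payload=0x30=48: acc |= 48<<7 -> acc=6233 shift=14
  byte[9]=0x57 cont=0 payload=0x57=87: acc |= 87<<14 -> acc=1431641 shift=21 [end]
Varint 3: bytes[7:10] = D9 B0 57 -> value 1431641 (3 byte(s))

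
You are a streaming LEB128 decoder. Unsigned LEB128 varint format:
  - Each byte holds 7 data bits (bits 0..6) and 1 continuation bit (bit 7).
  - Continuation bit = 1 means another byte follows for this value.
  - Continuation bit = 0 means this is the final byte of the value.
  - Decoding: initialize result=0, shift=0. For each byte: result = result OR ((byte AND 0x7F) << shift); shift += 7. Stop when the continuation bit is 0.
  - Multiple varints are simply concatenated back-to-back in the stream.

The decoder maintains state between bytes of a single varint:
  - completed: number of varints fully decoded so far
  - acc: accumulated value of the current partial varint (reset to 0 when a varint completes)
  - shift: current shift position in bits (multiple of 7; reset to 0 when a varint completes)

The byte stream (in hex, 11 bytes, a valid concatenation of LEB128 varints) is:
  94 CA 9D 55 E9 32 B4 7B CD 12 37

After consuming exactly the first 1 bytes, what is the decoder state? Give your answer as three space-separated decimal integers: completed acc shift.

Answer: 0 20 7

Derivation:
byte[0]=0x94 cont=1 payload=0x14: acc |= 20<<0 -> completed=0 acc=20 shift=7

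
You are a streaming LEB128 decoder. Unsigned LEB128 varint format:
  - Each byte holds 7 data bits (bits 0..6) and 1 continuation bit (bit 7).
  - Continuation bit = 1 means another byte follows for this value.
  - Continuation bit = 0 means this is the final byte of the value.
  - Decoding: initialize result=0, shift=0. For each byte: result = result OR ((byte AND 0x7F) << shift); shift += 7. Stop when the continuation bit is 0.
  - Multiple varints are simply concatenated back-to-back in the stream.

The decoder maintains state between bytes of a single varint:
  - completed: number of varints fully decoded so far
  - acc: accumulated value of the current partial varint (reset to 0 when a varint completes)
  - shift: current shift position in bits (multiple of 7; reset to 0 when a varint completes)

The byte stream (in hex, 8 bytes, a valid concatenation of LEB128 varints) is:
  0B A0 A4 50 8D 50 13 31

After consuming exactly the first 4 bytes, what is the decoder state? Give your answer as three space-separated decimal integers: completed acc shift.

byte[0]=0x0B cont=0 payload=0x0B: varint #1 complete (value=11); reset -> completed=1 acc=0 shift=0
byte[1]=0xA0 cont=1 payload=0x20: acc |= 32<<0 -> completed=1 acc=32 shift=7
byte[2]=0xA4 cont=1 payload=0x24: acc |= 36<<7 -> completed=1 acc=4640 shift=14
byte[3]=0x50 cont=0 payload=0x50: varint #2 complete (value=1315360); reset -> completed=2 acc=0 shift=0

Answer: 2 0 0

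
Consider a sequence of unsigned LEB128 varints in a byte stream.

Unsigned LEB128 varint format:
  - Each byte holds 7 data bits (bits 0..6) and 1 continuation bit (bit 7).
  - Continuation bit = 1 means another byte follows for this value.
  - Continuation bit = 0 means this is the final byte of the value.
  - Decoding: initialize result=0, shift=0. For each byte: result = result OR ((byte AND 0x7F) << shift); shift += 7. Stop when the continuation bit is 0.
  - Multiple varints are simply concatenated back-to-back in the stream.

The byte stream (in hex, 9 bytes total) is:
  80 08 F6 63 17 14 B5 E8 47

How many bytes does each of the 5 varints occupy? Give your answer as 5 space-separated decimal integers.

Answer: 2 2 1 1 3

Derivation:
  byte[0]=0x80 cont=1 payload=0x00=0: acc |= 0<<0 -> acc=0 shift=7
  byte[1]=0x08 cont=0 payload=0x08=8: acc |= 8<<7 -> acc=1024 shift=14 [end]
Varint 1: bytes[0:2] = 80 08 -> value 1024 (2 byte(s))
  byte[2]=0xF6 cont=1 payload=0x76=118: acc |= 118<<0 -> acc=118 shift=7
  byte[3]=0x63 cont=0 payload=0x63=99: acc |= 99<<7 -> acc=12790 shift=14 [end]
Varint 2: bytes[2:4] = F6 63 -> value 12790 (2 byte(s))
  byte[4]=0x17 cont=0 payload=0x17=23: acc |= 23<<0 -> acc=23 shift=7 [end]
Varint 3: bytes[4:5] = 17 -> value 23 (1 byte(s))
  byte[5]=0x14 cont=0 payload=0x14=20: acc |= 20<<0 -> acc=20 shift=7 [end]
Varint 4: bytes[5:6] = 14 -> value 20 (1 byte(s))
  byte[6]=0xB5 cont=1 payload=0x35=53: acc |= 53<<0 -> acc=53 shift=7
  byte[7]=0xE8 cont=1 payload=0x68=104: acc |= 104<<7 -> acc=13365 shift=14
  byte[8]=0x47 cont=0 payload=0x47=71: acc |= 71<<14 -> acc=1176629 shift=21 [end]
Varint 5: bytes[6:9] = B5 E8 47 -> value 1176629 (3 byte(s))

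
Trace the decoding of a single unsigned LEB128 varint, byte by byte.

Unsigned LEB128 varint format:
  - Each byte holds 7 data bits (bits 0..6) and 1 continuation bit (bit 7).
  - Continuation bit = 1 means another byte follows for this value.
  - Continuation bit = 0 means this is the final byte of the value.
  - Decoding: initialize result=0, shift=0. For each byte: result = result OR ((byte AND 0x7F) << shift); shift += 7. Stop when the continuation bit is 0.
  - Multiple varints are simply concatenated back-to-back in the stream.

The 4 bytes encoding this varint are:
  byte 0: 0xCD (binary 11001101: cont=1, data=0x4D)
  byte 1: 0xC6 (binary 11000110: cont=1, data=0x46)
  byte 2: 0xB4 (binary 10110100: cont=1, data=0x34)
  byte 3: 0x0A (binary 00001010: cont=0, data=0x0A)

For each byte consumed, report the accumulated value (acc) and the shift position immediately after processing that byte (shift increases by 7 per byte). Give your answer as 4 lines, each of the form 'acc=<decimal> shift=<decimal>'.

byte 0=0xCD: payload=0x4D=77, contrib = 77<<0 = 77; acc -> 77, shift -> 7
byte 1=0xC6: payload=0x46=70, contrib = 70<<7 = 8960; acc -> 9037, shift -> 14
byte 2=0xB4: payload=0x34=52, contrib = 52<<14 = 851968; acc -> 861005, shift -> 21
byte 3=0x0A: payload=0x0A=10, contrib = 10<<21 = 20971520; acc -> 21832525, shift -> 28

Answer: acc=77 shift=7
acc=9037 shift=14
acc=861005 shift=21
acc=21832525 shift=28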